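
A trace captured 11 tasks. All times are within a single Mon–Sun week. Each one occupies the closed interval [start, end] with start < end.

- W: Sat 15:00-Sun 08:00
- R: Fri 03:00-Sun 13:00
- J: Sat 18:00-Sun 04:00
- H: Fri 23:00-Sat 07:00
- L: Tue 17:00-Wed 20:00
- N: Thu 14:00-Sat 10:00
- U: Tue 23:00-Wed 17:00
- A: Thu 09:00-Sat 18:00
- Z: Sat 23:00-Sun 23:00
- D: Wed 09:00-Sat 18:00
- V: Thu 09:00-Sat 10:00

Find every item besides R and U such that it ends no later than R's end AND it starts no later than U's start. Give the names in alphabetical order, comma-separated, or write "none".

L

Conditions: its end is no later than R's end (X.end <= Sun 13:00) AND its start is no later than U's start (X.start <= Tue 23:00).
A: end Sat 18:00 <= Sun 13:00? ✓; start Thu 09:00 <= Tue 23:00? ✗ → no.
D: end Sat 18:00 <= Sun 13:00? ✓; start Wed 09:00 <= Tue 23:00? ✗ → no.
H: end Sat 07:00 <= Sun 13:00? ✓; start Fri 23:00 <= Tue 23:00? ✗ → no.
J: end Sun 04:00 <= Sun 13:00? ✓; start Sat 18:00 <= Tue 23:00? ✗ → no.
L: end Wed 20:00 <= Sun 13:00? ✓; start Tue 17:00 <= Tue 23:00? ✓ → yes.
N: end Sat 10:00 <= Sun 13:00? ✓; start Thu 14:00 <= Tue 23:00? ✗ → no.
V: end Sat 10:00 <= Sun 13:00? ✓; start Thu 09:00 <= Tue 23:00? ✗ → no.
W: end Sun 08:00 <= Sun 13:00? ✓; start Sat 15:00 <= Tue 23:00? ✗ → no.
Z: end Sun 23:00 <= Sun 13:00? ✗; start Sat 23:00 <= Tue 23:00? ✗ → no.
Result: L.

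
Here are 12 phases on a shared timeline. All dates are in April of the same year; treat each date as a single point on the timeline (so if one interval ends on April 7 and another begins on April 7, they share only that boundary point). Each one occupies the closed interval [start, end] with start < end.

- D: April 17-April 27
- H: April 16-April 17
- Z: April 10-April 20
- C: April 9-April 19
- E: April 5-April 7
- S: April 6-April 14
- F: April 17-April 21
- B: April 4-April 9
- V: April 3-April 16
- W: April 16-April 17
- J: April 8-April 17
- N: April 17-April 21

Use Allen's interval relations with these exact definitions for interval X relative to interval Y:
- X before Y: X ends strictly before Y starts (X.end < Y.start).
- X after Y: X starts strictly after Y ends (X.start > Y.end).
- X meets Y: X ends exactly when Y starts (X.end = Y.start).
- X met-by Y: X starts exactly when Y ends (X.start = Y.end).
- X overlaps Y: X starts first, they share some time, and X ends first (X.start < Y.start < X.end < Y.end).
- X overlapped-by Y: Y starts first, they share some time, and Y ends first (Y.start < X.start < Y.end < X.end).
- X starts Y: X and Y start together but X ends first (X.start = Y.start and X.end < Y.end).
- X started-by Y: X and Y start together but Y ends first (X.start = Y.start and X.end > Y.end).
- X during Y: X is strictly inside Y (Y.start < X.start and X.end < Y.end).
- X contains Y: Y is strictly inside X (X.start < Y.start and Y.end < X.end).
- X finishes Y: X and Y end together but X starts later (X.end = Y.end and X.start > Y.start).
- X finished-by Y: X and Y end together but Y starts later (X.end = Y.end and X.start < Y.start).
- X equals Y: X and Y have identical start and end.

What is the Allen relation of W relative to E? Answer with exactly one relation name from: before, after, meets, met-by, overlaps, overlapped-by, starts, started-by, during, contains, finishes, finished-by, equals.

W = [April 16, April 17]; E = [April 5, April 7].
Compare endpoints: W.start > E.start, W.start > E.end, W.end > E.start, W.end > E.end.
That pattern is 'after'.

after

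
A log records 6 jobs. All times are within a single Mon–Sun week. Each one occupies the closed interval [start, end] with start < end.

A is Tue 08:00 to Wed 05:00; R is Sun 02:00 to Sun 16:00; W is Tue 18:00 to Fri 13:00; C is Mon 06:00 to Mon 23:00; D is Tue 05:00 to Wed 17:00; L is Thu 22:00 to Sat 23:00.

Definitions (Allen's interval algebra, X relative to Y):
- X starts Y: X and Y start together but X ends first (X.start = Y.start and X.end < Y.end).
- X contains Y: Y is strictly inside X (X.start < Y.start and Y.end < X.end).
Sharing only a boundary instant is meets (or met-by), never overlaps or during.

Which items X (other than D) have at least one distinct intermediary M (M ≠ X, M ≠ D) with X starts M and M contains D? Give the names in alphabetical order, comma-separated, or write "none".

none

Target D = [Tue 05:00, Wed 17:00].
Intermediaries M with M contains D: none.
Union: none.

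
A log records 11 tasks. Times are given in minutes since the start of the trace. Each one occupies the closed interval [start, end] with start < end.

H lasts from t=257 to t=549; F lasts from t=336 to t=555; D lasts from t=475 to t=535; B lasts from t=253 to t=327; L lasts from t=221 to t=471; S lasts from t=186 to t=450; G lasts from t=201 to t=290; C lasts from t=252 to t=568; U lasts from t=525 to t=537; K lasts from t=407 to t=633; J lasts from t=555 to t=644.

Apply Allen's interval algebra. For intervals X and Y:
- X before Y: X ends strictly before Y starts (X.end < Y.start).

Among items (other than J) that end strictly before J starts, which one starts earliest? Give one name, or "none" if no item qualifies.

Target J = [t=555, t=644].
B [t=253, t=327] → before → candidate.
C [t=252, t=568] → overlaps → excluded.
D [t=475, t=535] → before → candidate.
F [t=336, t=555] → meets → excluded.
G [t=201, t=290] → before → candidate.
H [t=257, t=549] → before → candidate.
K [t=407, t=633] → overlaps → excluded.
L [t=221, t=471] → before → candidate.
S [t=186, t=450] → before → candidate.
U [t=525, t=537] → before → candidate.
Among candidates, earliest start is t=186 → S.

S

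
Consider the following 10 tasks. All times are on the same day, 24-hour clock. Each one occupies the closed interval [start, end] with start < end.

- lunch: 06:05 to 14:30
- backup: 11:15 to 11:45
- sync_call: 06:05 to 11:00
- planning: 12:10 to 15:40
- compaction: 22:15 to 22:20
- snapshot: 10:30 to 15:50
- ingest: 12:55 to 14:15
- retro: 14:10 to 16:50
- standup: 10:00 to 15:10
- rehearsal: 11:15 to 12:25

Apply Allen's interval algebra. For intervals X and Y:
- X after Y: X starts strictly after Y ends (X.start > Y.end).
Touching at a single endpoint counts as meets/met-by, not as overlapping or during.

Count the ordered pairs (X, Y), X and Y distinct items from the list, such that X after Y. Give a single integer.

Checking all 90 ordered pairs for relation 'after'; matching pairs in alphabetical order:
(backup, sync_call): backup after sync_call ✓
(compaction, backup): compaction after backup ✓
(compaction, ingest): compaction after ingest ✓
(compaction, lunch): compaction after lunch ✓
(compaction, planning): compaction after planning ✓
(compaction, rehearsal): compaction after rehearsal ✓
(compaction, retro): compaction after retro ✓
(compaction, snapshot): compaction after snapshot ✓
(compaction, standup): compaction after standup ✓
(compaction, sync_call): compaction after sync_call ✓
(ingest, backup): ingest after backup ✓
(ingest, rehearsal): ingest after rehearsal ✓
(ingest, sync_call): ingest after sync_call ✓
(planning, backup): planning after backup ✓
(planning, sync_call): planning after sync_call ✓
(rehearsal, sync_call): rehearsal after sync_call ✓
(retro, backup): retro after backup ✓
(retro, rehearsal): retro after rehearsal ✓
(retro, sync_call): retro after sync_call ✓
Count: 19.

19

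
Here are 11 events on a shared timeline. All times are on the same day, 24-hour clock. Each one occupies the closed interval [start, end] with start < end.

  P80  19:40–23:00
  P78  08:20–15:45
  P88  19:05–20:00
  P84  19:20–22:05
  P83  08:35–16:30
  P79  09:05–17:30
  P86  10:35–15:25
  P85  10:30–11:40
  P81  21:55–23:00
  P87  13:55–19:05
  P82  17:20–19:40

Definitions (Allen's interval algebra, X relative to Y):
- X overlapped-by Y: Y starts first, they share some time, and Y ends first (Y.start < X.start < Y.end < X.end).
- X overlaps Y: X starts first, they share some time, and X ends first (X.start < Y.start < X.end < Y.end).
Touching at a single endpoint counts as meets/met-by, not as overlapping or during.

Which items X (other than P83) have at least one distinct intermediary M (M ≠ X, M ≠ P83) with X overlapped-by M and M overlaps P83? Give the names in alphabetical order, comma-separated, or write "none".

Target P83 = [08:35, 16:30].
Intermediaries M with M overlaps P83: P78.
Via P78 — items with X overlapped-by P78: P79, P87.
Union: P79, P87.

P79, P87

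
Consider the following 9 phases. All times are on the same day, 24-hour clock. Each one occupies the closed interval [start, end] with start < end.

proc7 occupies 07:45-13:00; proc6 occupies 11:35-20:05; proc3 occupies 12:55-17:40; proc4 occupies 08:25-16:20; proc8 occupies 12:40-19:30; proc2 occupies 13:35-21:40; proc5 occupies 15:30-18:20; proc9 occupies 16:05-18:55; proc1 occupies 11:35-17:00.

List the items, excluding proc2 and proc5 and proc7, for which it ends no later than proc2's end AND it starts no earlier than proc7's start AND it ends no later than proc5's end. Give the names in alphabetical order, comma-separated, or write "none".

proc1, proc3, proc4

Conditions: its end is no later than proc2's end (X.end <= 21:40) AND its start is no earlier than proc7's start (X.start >= 07:45) AND its end is no later than proc5's end (X.end <= 18:20).
proc1: end 17:00 <= 21:40? ✓; start 11:35 >= 07:45? ✓; end 17:00 <= 18:20? ✓ → yes.
proc3: end 17:40 <= 21:40? ✓; start 12:55 >= 07:45? ✓; end 17:40 <= 18:20? ✓ → yes.
proc4: end 16:20 <= 21:40? ✓; start 08:25 >= 07:45? ✓; end 16:20 <= 18:20? ✓ → yes.
proc6: end 20:05 <= 21:40? ✓; start 11:35 >= 07:45? ✓; end 20:05 <= 18:20? ✗ → no.
proc8: end 19:30 <= 21:40? ✓; start 12:40 >= 07:45? ✓; end 19:30 <= 18:20? ✗ → no.
proc9: end 18:55 <= 21:40? ✓; start 16:05 >= 07:45? ✓; end 18:55 <= 18:20? ✗ → no.
Result: proc1, proc3, proc4.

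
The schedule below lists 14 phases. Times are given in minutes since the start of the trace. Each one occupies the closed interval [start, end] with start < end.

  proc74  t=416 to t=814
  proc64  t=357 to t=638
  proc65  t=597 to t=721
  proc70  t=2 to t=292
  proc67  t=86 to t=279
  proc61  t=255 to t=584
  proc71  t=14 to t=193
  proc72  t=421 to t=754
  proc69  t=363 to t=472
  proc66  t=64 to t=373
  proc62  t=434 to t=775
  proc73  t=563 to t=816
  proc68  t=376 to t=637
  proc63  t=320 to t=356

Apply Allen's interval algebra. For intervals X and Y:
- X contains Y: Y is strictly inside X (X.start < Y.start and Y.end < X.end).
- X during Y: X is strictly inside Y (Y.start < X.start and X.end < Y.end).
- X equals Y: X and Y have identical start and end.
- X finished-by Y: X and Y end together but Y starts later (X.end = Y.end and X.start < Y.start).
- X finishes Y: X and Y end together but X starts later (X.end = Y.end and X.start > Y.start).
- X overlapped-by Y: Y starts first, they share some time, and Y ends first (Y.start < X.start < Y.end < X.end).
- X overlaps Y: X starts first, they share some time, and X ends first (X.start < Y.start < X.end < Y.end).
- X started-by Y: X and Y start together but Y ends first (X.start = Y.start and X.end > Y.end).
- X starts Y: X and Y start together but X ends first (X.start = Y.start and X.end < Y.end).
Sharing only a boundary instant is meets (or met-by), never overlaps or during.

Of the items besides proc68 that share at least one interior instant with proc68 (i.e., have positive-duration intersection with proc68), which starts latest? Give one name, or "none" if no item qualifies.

Target proc68 = [t=376, t=637].
proc61 [t=255, t=584] → overlaps → candidate.
proc62 [t=434, t=775] → overlapped-by → candidate.
proc63 [t=320, t=356] → before → excluded.
proc64 [t=357, t=638] → contains → candidate.
proc65 [t=597, t=721] → overlapped-by → candidate.
proc66 [t=64, t=373] → before → excluded.
proc67 [t=86, t=279] → before → excluded.
proc69 [t=363, t=472] → overlaps → candidate.
proc70 [t=2, t=292] → before → excluded.
proc71 [t=14, t=193] → before → excluded.
proc72 [t=421, t=754] → overlapped-by → candidate.
proc73 [t=563, t=816] → overlapped-by → candidate.
proc74 [t=416, t=814] → overlapped-by → candidate.
Among candidates, latest start is t=597 → proc65.

proc65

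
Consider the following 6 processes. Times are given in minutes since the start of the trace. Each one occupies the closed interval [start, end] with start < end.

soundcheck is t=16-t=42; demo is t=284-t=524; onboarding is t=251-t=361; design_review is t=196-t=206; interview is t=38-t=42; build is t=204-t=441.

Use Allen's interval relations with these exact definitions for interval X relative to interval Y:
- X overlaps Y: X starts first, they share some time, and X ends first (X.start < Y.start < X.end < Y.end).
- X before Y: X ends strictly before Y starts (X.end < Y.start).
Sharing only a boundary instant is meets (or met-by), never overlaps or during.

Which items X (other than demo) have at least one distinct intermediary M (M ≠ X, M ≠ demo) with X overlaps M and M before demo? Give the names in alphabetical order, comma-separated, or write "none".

none

Target demo = [t=284, t=524].
Intermediaries M with M before demo: design_review, interview, soundcheck.
Via design_review — items with X overlaps design_review: none.
Via interview — items with X overlaps interview: none.
Via soundcheck — items with X overlaps soundcheck: none.
Union: none.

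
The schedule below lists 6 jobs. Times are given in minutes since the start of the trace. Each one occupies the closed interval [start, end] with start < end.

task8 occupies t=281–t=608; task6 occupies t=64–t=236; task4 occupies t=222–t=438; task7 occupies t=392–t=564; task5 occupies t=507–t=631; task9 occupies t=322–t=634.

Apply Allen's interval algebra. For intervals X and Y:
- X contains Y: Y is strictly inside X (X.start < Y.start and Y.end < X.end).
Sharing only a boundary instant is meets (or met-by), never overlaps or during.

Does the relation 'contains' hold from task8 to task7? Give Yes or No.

Yes

task8 = [t=281, t=608], task7 = [t=392, t=564].
Actual relation of task8 to task7: contains.
Asked whether 'contains' holds → Yes.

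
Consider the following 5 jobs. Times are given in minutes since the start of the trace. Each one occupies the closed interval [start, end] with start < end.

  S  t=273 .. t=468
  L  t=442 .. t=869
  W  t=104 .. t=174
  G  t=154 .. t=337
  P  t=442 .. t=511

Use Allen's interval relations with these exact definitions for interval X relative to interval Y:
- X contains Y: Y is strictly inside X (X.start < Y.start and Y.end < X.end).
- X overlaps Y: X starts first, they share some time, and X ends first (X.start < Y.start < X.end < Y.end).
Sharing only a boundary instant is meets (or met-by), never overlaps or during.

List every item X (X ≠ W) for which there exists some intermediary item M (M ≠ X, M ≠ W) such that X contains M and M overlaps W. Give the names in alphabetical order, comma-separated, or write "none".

Target W = [t=104, t=174].
Intermediaries M with M overlaps W: none.
Union: none.

none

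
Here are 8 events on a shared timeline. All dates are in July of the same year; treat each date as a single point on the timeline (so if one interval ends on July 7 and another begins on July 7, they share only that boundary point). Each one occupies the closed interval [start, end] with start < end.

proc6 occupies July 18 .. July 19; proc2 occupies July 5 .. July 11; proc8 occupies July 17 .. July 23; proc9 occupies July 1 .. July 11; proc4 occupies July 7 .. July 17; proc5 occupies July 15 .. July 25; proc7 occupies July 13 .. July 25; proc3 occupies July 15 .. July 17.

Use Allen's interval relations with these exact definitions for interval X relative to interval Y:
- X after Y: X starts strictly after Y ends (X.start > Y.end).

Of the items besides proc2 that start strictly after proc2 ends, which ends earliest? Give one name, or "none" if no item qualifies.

Target proc2 = [July 5, July 11].
proc3 [July 15, July 17] → after → candidate.
proc4 [July 7, July 17] → overlapped-by → excluded.
proc5 [July 15, July 25] → after → candidate.
proc6 [July 18, July 19] → after → candidate.
proc7 [July 13, July 25] → after → candidate.
proc8 [July 17, July 23] → after → candidate.
proc9 [July 1, July 11] → finished-by → excluded.
Among candidates, earliest end is July 17 → proc3.

proc3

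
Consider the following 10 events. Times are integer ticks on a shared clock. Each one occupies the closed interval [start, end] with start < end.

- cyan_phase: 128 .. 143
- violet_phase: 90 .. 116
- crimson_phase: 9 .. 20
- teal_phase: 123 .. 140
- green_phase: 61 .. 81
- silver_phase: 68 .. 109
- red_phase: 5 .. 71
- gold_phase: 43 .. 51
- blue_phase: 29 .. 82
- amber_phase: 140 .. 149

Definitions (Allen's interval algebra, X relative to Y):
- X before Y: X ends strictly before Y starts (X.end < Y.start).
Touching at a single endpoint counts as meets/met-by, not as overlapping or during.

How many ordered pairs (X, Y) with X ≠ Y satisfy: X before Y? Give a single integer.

32

Checking all 90 ordered pairs for relation 'before'; matching pairs in alphabetical order:
(blue_phase, amber_phase): blue_phase before amber_phase ✓
(blue_phase, cyan_phase): blue_phase before cyan_phase ✓
(blue_phase, teal_phase): blue_phase before teal_phase ✓
(blue_phase, violet_phase): blue_phase before violet_phase ✓
(crimson_phase, amber_phase): crimson_phase before amber_phase ✓
(crimson_phase, blue_phase): crimson_phase before blue_phase ✓
(crimson_phase, cyan_phase): crimson_phase before cyan_phase ✓
(crimson_phase, gold_phase): crimson_phase before gold_phase ✓
(crimson_phase, green_phase): crimson_phase before green_phase ✓
(crimson_phase, silver_phase): crimson_phase before silver_phase ✓
(crimson_phase, teal_phase): crimson_phase before teal_phase ✓
(crimson_phase, violet_phase): crimson_phase before violet_phase ✓
(gold_phase, amber_phase): gold_phase before amber_phase ✓
(gold_phase, cyan_phase): gold_phase before cyan_phase ✓
(gold_phase, green_phase): gold_phase before green_phase ✓
(gold_phase, silver_phase): gold_phase before silver_phase ✓
(gold_phase, teal_phase): gold_phase before teal_phase ✓
(gold_phase, violet_phase): gold_phase before violet_phase ✓
(green_phase, amber_phase): green_phase before amber_phase ✓
(green_phase, cyan_phase): green_phase before cyan_phase ✓
(green_phase, teal_phase): green_phase before teal_phase ✓
(green_phase, violet_phase): green_phase before violet_phase ✓
(red_phase, amber_phase): red_phase before amber_phase ✓
(red_phase, cyan_phase): red_phase before cyan_phase ✓
... plus 8 further pairs not listed.
Count: 32.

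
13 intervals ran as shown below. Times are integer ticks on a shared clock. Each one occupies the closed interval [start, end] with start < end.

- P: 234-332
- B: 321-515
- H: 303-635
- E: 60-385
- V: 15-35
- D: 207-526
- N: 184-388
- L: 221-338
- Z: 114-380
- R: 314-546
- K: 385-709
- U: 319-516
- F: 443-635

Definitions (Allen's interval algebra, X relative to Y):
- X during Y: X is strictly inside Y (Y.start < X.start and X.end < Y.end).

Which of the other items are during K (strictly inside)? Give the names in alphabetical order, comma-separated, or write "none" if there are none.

F

Target K = [385, 709].
B [321, 515] → overlaps → no.
D [207, 526] → overlaps → no.
E [60, 385] → meets → no.
F [443, 635] → during → yes.
H [303, 635] → overlaps → no.
L [221, 338] → before → no.
N [184, 388] → overlaps → no.
P [234, 332] → before → no.
R [314, 546] → overlaps → no.
U [319, 516] → overlaps → no.
V [15, 35] → before → no.
Z [114, 380] → before → no.
Result: F.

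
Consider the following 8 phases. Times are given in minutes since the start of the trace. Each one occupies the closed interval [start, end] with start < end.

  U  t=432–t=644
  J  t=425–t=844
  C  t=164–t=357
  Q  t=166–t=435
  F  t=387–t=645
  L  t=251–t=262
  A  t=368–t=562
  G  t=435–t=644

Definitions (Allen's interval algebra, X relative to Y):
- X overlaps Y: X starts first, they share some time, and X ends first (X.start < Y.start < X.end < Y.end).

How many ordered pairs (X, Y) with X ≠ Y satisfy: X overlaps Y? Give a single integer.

10

Checking all 56 ordered pairs for relation 'overlaps'; matching pairs in alphabetical order:
(A, F): A overlaps F ✓
(A, G): A overlaps G ✓
(A, J): A overlaps J ✓
(A, U): A overlaps U ✓
(C, Q): C overlaps Q ✓
(F, J): F overlaps J ✓
(Q, A): Q overlaps A ✓
(Q, F): Q overlaps F ✓
(Q, J): Q overlaps J ✓
(Q, U): Q overlaps U ✓
Count: 10.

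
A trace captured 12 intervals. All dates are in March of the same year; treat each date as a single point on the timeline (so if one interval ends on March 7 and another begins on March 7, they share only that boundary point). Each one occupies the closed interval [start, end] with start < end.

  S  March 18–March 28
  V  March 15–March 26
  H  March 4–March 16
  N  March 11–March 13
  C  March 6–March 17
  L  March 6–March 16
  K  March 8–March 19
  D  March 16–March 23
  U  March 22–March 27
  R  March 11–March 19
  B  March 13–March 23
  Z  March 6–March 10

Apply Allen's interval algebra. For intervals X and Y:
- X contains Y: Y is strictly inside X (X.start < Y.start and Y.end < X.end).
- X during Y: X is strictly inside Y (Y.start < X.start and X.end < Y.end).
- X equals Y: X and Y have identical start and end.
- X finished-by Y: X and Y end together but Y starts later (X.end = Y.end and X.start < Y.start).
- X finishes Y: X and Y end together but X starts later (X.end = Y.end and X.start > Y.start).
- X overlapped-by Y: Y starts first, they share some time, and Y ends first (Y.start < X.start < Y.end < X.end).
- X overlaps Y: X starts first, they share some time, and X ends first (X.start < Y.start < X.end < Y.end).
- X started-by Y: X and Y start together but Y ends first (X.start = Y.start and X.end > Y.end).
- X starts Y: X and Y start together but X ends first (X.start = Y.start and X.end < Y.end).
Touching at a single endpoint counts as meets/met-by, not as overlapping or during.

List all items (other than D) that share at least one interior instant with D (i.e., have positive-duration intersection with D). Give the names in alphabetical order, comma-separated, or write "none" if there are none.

B, C, K, R, S, U, V

Target D = [March 16, March 23].
B [March 13, March 23] → finished-by → yes.
C [March 6, March 17] → overlaps → yes.
H [March 4, March 16] → meets → no.
K [March 8, March 19] → overlaps → yes.
L [March 6, March 16] → meets → no.
N [March 11, March 13] → before → no.
R [March 11, March 19] → overlaps → yes.
S [March 18, March 28] → overlapped-by → yes.
U [March 22, March 27] → overlapped-by → yes.
V [March 15, March 26] → contains → yes.
Z [March 6, March 10] → before → no.
Result: B, C, K, R, S, U, V.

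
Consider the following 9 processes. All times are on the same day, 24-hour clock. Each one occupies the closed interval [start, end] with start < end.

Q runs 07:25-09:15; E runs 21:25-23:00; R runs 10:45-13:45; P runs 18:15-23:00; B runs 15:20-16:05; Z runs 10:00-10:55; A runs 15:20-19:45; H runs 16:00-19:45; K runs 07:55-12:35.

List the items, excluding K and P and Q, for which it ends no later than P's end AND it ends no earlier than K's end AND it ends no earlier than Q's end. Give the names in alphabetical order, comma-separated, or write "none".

A, B, E, H, R

Conditions: its end is no later than P's end (X.end <= 23:00) AND its end is no earlier than K's end (X.end >= 12:35) AND its end is no earlier than Q's end (X.end >= 09:15).
A: end 19:45 <= 23:00? ✓; end 19:45 >= 12:35? ✓; end 19:45 >= 09:15? ✓ → yes.
B: end 16:05 <= 23:00? ✓; end 16:05 >= 12:35? ✓; end 16:05 >= 09:15? ✓ → yes.
E: end 23:00 <= 23:00? ✓; end 23:00 >= 12:35? ✓; end 23:00 >= 09:15? ✓ → yes.
H: end 19:45 <= 23:00? ✓; end 19:45 >= 12:35? ✓; end 19:45 >= 09:15? ✓ → yes.
R: end 13:45 <= 23:00? ✓; end 13:45 >= 12:35? ✓; end 13:45 >= 09:15? ✓ → yes.
Z: end 10:55 <= 23:00? ✓; end 10:55 >= 12:35? ✗; end 10:55 >= 09:15? ✓ → no.
Result: A, B, E, H, R.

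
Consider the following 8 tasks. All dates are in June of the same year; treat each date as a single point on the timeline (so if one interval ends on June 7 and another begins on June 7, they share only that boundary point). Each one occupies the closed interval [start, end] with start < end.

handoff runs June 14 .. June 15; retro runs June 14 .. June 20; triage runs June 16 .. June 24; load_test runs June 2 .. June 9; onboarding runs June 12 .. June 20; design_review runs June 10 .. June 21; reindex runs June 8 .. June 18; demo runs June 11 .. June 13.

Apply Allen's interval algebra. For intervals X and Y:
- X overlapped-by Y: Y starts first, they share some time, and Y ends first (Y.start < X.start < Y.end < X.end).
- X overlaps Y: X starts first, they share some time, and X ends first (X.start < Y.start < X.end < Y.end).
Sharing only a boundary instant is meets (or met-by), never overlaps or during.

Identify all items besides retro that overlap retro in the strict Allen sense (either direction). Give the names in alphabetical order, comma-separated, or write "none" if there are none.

reindex, triage

Target retro = [June 14, June 20].
demo [June 11, June 13] → before → no.
design_review [June 10, June 21] → contains → no.
handoff [June 14, June 15] → starts → no.
load_test [June 2, June 9] → before → no.
onboarding [June 12, June 20] → finished-by → no.
reindex [June 8, June 18] → overlaps → yes.
triage [June 16, June 24] → overlapped-by → yes.
Result: reindex, triage.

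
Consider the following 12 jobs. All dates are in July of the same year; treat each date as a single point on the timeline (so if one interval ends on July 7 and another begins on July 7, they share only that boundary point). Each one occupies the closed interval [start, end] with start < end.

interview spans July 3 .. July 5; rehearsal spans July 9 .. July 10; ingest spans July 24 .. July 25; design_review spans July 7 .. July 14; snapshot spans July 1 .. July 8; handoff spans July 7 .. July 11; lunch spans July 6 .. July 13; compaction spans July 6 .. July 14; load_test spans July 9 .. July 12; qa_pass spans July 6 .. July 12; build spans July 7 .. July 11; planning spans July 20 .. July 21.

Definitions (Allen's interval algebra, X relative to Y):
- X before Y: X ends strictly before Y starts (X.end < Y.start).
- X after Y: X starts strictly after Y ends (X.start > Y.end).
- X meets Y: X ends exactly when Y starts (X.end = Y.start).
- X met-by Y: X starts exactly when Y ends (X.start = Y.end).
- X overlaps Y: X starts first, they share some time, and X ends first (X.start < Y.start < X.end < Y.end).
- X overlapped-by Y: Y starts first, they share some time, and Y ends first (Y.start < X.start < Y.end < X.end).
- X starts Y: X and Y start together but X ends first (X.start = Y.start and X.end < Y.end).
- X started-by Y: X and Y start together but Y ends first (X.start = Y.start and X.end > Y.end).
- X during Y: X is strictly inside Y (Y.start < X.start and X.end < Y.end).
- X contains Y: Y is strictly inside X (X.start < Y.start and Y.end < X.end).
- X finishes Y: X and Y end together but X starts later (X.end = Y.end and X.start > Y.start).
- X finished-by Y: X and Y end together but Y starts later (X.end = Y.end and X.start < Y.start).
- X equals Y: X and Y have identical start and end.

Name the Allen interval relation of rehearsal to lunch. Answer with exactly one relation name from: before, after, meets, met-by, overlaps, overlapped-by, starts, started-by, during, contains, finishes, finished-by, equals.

during

rehearsal = [July 9, July 10]; lunch = [July 6, July 13].
Compare endpoints: rehearsal.start > lunch.start, rehearsal.start < lunch.end, rehearsal.end > lunch.start, rehearsal.end < lunch.end.
That pattern is 'during'.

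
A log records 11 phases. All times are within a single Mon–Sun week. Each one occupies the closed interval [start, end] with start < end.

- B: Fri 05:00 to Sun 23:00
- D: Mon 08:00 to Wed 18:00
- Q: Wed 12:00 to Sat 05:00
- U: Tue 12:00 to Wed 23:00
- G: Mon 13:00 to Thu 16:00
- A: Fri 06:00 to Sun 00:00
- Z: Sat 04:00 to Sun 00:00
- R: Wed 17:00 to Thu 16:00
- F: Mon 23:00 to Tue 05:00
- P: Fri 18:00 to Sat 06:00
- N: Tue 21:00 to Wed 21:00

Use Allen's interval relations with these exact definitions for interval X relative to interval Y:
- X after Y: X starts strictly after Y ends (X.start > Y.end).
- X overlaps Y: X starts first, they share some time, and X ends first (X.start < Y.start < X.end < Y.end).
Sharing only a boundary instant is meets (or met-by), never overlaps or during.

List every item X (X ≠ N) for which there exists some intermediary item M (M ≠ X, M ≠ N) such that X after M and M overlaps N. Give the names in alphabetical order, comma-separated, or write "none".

A, B, P, Z

Target N = [Tue 21:00, Wed 21:00].
Intermediaries M with M overlaps N: D.
Via D — items with X after D: A, B, P, Z.
Union: A, B, P, Z.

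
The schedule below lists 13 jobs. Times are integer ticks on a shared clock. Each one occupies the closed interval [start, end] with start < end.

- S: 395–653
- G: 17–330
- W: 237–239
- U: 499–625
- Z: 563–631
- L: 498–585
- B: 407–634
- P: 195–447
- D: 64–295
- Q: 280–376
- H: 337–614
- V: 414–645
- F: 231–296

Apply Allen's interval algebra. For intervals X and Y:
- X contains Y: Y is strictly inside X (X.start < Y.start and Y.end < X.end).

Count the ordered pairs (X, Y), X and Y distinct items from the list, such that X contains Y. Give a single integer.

20

Checking all 156 ordered pairs for relation 'contains'; matching pairs in alphabetical order:
(B, L): B contains L ✓
(B, U): B contains U ✓
(B, Z): B contains Z ✓
(D, W): D contains W ✓
(F, W): F contains W ✓
(G, D): G contains D ✓
(G, F): G contains F ✓
(G, W): G contains W ✓
(H, L): H contains L ✓
(P, F): P contains F ✓
(P, Q): P contains Q ✓
(P, W): P contains W ✓
(S, B): S contains B ✓
(S, L): S contains L ✓
(S, U): S contains U ✓
(S, V): S contains V ✓
(S, Z): S contains Z ✓
(V, L): V contains L ✓
(V, U): V contains U ✓
(V, Z): V contains Z ✓
Count: 20.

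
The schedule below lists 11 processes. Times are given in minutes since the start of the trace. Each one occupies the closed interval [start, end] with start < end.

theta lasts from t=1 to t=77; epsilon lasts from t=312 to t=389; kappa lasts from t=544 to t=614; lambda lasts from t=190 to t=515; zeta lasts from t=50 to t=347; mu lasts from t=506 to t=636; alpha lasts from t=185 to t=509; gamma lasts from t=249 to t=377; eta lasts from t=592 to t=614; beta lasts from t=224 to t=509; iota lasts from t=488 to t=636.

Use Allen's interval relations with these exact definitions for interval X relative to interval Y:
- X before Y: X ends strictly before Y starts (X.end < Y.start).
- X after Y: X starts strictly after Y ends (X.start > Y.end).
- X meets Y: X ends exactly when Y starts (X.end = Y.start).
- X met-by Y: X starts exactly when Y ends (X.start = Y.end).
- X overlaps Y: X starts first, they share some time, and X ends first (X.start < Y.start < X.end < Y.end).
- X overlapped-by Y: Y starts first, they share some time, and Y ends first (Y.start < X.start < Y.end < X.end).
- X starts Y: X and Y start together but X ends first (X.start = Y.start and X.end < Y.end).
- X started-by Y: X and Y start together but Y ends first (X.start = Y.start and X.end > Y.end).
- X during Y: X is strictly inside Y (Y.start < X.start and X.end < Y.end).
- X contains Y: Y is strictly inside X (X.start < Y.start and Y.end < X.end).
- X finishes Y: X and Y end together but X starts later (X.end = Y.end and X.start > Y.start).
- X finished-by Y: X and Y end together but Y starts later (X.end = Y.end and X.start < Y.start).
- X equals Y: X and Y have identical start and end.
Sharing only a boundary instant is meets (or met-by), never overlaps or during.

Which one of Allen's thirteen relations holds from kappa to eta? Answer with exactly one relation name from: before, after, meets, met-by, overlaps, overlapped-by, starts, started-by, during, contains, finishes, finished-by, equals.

kappa = [t=544, t=614]; eta = [t=592, t=614].
Compare endpoints: kappa.start < eta.start, kappa.start < eta.end, kappa.end > eta.start, kappa.end = eta.end.
That pattern is 'finished-by'.

finished-by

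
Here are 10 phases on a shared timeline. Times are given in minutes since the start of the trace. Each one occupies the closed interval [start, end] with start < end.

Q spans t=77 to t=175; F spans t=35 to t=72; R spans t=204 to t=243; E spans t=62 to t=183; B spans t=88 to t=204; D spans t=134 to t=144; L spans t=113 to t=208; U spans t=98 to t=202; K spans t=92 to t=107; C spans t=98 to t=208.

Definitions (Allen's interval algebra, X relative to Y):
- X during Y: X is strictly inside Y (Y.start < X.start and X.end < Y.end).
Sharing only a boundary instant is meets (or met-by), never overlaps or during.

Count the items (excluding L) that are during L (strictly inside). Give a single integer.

1

Target L = [t=113, t=208].
B [t=88, t=204] → overlaps → no.
C [t=98, t=208] → finished-by → no.
D [t=134, t=144] → during → counts.
E [t=62, t=183] → overlaps → no.
F [t=35, t=72] → before → no.
K [t=92, t=107] → before → no.
Q [t=77, t=175] → overlaps → no.
R [t=204, t=243] → overlapped-by → no.
U [t=98, t=202] → overlaps → no.
Total: 1.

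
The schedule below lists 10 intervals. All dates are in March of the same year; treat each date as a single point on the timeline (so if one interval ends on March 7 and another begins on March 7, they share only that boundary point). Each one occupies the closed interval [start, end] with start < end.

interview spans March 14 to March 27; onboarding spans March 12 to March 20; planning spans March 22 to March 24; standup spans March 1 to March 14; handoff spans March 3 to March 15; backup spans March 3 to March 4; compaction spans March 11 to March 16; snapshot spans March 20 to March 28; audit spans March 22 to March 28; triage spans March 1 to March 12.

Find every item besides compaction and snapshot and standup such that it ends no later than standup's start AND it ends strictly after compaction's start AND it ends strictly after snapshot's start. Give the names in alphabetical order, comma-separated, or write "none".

Conditions: its end is no later than standup's start (X.end <= March 1) AND its end is strictly after compaction's start (X.end > March 11) AND its end is strictly after snapshot's start (X.end > March 20).
audit: end March 28 <= March 1? ✗; end March 28 > March 11? ✓; end March 28 > March 20? ✓ → no.
backup: end March 4 <= March 1? ✗; end March 4 > March 11? ✗; end March 4 > March 20? ✗ → no.
handoff: end March 15 <= March 1? ✗; end March 15 > March 11? ✓; end March 15 > March 20? ✗ → no.
interview: end March 27 <= March 1? ✗; end March 27 > March 11? ✓; end March 27 > March 20? ✓ → no.
onboarding: end March 20 <= March 1? ✗; end March 20 > March 11? ✓; end March 20 > March 20? ✗ → no.
planning: end March 24 <= March 1? ✗; end March 24 > March 11? ✓; end March 24 > March 20? ✓ → no.
triage: end March 12 <= March 1? ✗; end March 12 > March 11? ✓; end March 12 > March 20? ✗ → no.
Result: none.

none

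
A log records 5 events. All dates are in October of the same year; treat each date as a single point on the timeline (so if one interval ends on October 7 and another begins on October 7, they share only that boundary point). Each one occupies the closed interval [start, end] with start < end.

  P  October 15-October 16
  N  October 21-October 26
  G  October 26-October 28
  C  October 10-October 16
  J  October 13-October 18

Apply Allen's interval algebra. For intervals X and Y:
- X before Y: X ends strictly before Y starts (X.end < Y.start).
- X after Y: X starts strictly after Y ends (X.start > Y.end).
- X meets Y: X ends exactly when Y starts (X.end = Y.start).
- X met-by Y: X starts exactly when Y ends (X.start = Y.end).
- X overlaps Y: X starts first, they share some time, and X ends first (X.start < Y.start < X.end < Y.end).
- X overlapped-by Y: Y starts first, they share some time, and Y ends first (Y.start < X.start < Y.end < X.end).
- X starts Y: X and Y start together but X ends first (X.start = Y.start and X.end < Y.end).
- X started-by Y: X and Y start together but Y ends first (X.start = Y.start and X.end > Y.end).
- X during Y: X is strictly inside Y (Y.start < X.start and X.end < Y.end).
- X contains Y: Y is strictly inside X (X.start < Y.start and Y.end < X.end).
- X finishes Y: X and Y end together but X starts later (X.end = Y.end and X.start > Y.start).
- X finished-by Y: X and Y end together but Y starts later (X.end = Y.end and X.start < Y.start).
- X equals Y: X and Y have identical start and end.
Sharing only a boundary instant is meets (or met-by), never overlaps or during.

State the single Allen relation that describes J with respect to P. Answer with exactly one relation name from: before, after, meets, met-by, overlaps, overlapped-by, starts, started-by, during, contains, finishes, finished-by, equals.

contains

J = [October 13, October 18]; P = [October 15, October 16].
Compare endpoints: J.start < P.start, J.start < P.end, J.end > P.start, J.end > P.end.
That pattern is 'contains'.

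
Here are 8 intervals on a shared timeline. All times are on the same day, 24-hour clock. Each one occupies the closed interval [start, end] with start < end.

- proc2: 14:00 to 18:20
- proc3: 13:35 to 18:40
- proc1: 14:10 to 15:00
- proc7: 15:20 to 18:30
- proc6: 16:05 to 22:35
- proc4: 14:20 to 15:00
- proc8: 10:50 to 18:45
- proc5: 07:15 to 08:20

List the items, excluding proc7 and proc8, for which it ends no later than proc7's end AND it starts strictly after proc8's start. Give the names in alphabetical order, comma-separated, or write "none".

Conditions: its end is no later than proc7's end (X.end <= 18:30) AND its start is strictly after proc8's start (X.start > 10:50).
proc1: end 15:00 <= 18:30? ✓; start 14:10 > 10:50? ✓ → yes.
proc2: end 18:20 <= 18:30? ✓; start 14:00 > 10:50? ✓ → yes.
proc3: end 18:40 <= 18:30? ✗; start 13:35 > 10:50? ✓ → no.
proc4: end 15:00 <= 18:30? ✓; start 14:20 > 10:50? ✓ → yes.
proc5: end 08:20 <= 18:30? ✓; start 07:15 > 10:50? ✗ → no.
proc6: end 22:35 <= 18:30? ✗; start 16:05 > 10:50? ✓ → no.
Result: proc1, proc2, proc4.

proc1, proc2, proc4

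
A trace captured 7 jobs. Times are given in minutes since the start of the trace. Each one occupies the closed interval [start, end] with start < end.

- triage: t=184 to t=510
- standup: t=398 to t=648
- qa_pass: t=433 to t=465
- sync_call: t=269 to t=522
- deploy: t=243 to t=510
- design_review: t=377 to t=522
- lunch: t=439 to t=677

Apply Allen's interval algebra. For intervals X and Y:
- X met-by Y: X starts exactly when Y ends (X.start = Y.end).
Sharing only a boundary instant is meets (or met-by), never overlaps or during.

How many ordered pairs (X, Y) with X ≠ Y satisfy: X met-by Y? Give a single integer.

Checking all 42 ordered pairs for relation 'met-by'; matching pairs in alphabetical order:
No pair satisfies it.
Count: 0.

0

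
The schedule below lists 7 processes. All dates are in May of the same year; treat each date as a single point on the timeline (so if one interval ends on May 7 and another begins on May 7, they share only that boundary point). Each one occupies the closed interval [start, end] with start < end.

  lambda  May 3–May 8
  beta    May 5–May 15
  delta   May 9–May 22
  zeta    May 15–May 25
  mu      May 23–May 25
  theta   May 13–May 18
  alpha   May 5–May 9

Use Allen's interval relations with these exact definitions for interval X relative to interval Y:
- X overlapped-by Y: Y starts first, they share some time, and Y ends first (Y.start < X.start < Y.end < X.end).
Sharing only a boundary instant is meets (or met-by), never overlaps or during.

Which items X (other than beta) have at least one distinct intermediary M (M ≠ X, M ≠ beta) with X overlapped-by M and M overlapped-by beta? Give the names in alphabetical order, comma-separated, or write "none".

Target beta = [May 5, May 15].
Intermediaries M with M overlapped-by beta: delta, theta.
Via delta — items with X overlapped-by delta: zeta.
Via theta — items with X overlapped-by theta: zeta.
Union: zeta.

zeta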